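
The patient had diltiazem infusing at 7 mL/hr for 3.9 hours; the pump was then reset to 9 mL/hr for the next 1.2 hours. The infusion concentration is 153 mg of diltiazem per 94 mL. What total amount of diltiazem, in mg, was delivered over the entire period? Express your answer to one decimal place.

Concentration = 153 mg ÷ 94 mL = 1.62766 mg/mL
Stage 1: 7 mL/hr × 3.9 hr = 27.3 mL → 27.3 mL × 1.62766 mg/mL = 44.43511 mg
Stage 2: 9 mL/hr × 1.2 hr = 10.8 mL → 10.8 mL × 1.62766 mg/mL = 17.57872 mg
Total = 44.43511 + 17.57872 = 62.01383 mg

62.0 mg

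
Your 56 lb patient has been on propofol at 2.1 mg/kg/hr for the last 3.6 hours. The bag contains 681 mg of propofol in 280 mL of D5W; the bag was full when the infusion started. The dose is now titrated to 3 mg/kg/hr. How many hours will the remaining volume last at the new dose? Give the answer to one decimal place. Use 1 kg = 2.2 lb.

Initial rate:
Weight = 56 lb ÷ 2.2 lb/kg = 25.45455 kg
Dose = 2.1 mg/kg/hr × 25.45455 kg = 53.45455 mg/hr
Concentration = 681 mg ÷ 280 mL = 2.432143 mg/mL
Rate = 53.45455 mg/hr ÷ 2.432143 mg/mL = 21.97837 mL/hr
Volume infused so far = 21.97837 mL/hr × 3.6 hr = 79.12215 mL
Volume remaining = 280 − 79.12215 = 200.8779 mL
New rate:
Dose = 3 mg/kg/hr × 25.45455 kg = 76.36364 mg/hr
Rate = 76.36364 mg/hr ÷ 2.432143 mg/mL = 31.39768 mL/hr
Time remaining = 200.8779 mL ÷ 31.39768 mL/hr = 6.397857 hr

6.4 hours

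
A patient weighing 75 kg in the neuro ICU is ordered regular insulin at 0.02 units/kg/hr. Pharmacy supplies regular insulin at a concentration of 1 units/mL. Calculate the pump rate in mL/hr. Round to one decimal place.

1.5 mL/hr

Dose = 0.02 units/kg/hr × 75 kg = 1.5 units/hr
Rate = 1.5 units/hr ÷ 1 units/mL = 1.5 mL/hr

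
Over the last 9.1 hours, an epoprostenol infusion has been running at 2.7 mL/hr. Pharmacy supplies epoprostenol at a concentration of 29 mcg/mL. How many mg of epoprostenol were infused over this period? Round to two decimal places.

Concentration = 29 mcg/mL = 29000 ng/mL
Drug rate = 2.7 mL/hr × 29000 ng/mL = 78300 ng/hr
Total = 78300 ng/hr × 9.1 hr = 712530 ng = 0.71253 mg

0.71 mg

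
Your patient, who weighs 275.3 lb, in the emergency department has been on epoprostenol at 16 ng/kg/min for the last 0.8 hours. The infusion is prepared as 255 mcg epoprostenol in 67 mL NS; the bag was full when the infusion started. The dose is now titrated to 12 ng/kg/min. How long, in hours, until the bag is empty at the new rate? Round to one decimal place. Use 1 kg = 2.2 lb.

1.8 hours

Initial rate:
Weight = 275.3 lb ÷ 2.2 lb/kg = 125.1364 kg
Dose = 16 ng/kg/min × 125.1364 kg = 2002.182 ng/min
2002.182 ng/min × 60 min/hr = 120130.9 ng/hr
Concentration = 255 mcg ÷ 67 mL = 3.80597 mcg/mL = 3805.97 ng/mL
Rate = 120130.9 ng/hr ÷ 3805.97 ng/mL = 31.56381 mL/hr
Volume infused so far = 31.56381 mL/hr × 0.8 hr = 25.25105 mL
Volume remaining = 67 − 25.25105 = 41.74895 mL
New rate:
Dose = 12 ng/kg/min × 125.1364 kg = 1501.636 ng/min
1501.636 ng/min × 60 min/hr = 90098.18 ng/hr
Rate = 90098.18 ng/hr ÷ 3805.97 ng/mL = 23.67286 mL/hr
Time remaining = 41.74895 mL ÷ 23.67286 mL/hr = 1.763579 hr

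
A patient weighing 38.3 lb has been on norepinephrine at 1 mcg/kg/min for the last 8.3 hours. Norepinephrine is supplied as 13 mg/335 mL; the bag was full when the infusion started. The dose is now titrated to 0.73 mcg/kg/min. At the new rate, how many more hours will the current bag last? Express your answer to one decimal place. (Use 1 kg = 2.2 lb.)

Initial rate:
Weight = 38.3 lb ÷ 2.2 lb/kg = 17.40909 kg
Dose = 1 mcg/kg/min × 17.40909 kg = 17.40909 mcg/min
17.40909 mcg/min × 60 min/hr = 1044.545 mcg/hr
Concentration = 13 mg ÷ 335 mL = 0.03880597 mg/mL = 38.80597 mcg/mL
Rate = 1044.545 mcg/hr ÷ 38.80597 mcg/mL = 26.91713 mL/hr
Volume infused so far = 26.91713 mL/hr × 8.3 hr = 223.4122 mL
Volume remaining = 335 − 223.4122 = 111.5878 mL
New rate:
Dose = 0.73 mcg/kg/min × 17.40909 kg = 12.70864 mcg/min
12.70864 mcg/min × 60 min/hr = 762.5182 mcg/hr
Rate = 762.5182 mcg/hr ÷ 38.80597 mcg/mL = 19.64951 mL/hr
Time remaining = 111.5878 mL ÷ 19.64951 mL/hr = 5.678911 hr

5.7 hours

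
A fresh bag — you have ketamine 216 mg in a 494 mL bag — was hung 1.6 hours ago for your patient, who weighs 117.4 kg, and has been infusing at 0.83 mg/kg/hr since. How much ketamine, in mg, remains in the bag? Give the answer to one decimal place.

Dose = 0.83 mg/kg/hr × 117.4 kg = 97.442 mg/hr
Concentration = 216 mg ÷ 494 mL = 0.437247 mg/mL
Rate = 97.442 mg/hr ÷ 0.437247 mg/mL = 222.8535 mL/hr
Volume infused = 222.8535 mL/hr × 1.6 hr = 356.5655 mL
Volume remaining = 494 − 356.5655 = 137.4345 mL
Drug remaining = 137.4345 mL × 0.437247 mg/mL = 60.0928 mg

60.1 mg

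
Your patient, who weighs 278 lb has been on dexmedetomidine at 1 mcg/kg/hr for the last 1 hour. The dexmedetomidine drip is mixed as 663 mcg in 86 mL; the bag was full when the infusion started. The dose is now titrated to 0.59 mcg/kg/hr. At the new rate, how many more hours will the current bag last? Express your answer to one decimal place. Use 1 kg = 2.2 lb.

Initial rate:
Weight = 278 lb ÷ 2.2 lb/kg = 126.3636 kg
Dose = 1 mcg/kg/hr × 126.3636 kg = 126.3636 mcg/hr
Concentration = 663 mcg ÷ 86 mL = 7.709302 mcg/mL
Rate = 126.3636 mcg/hr ÷ 7.709302 mcg/mL = 16.39106 mL/hr
Volume infused so far = 16.39106 mL/hr × 1 hr = 16.39106 mL
Volume remaining = 86 − 16.39106 = 69.60894 mL
New rate:
Dose = 0.59 mcg/kg/hr × 126.3636 kg = 74.55455 mcg/hr
Rate = 74.55455 mcg/hr ÷ 7.709302 mcg/mL = 9.670725 mL/hr
Time remaining = 69.60894 mL ÷ 9.670725 mL/hr = 7.197903 hr

7.2 hours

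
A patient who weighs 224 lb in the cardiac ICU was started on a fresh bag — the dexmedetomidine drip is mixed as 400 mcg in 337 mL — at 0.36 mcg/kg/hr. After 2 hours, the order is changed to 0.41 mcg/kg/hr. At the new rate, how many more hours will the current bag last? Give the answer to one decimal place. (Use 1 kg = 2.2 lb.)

Initial rate:
Weight = 224 lb ÷ 2.2 lb/kg = 101.8182 kg
Dose = 0.36 mcg/kg/hr × 101.8182 kg = 36.65455 mcg/hr
Concentration = 400 mcg ÷ 337 mL = 1.186944 mcg/mL
Rate = 36.65455 mcg/hr ÷ 1.186944 mcg/mL = 30.88145 mL/hr
Volume infused so far = 30.88145 mL/hr × 2 hr = 61.76291 mL
Volume remaining = 337 − 61.76291 = 275.2371 mL
New rate:
Dose = 0.41 mcg/kg/hr × 101.8182 kg = 41.74545 mcg/hr
Rate = 41.74545 mcg/hr ÷ 1.186944 mcg/mL = 35.17055 mL/hr
Time remaining = 275.2371 mL ÷ 35.17055 mL/hr = 7.825784 hr

7.8 hours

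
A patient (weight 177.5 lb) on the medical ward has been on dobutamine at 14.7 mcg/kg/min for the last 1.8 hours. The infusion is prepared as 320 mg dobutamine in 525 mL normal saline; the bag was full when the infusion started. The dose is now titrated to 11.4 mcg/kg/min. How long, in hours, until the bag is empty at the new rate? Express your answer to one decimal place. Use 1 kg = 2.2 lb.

Initial rate:
Weight = 177.5 lb ÷ 2.2 lb/kg = 80.68182 kg
Dose = 14.7 mcg/kg/min × 80.68182 kg = 1186.023 mcg/min
1186.023 mcg/min × 60 min/hr = 71161.36 mcg/hr
Concentration = 320 mg ÷ 525 mL = 0.6095238 mg/mL = 609.5238 mcg/mL
Rate = 71161.36 mcg/hr ÷ 609.5238 mcg/mL = 116.7491 mL/hr
Volume infused so far = 116.7491 mL/hr × 1.8 hr = 210.1484 mL
Volume remaining = 525 − 210.1484 = 314.8516 mL
New rate:
Dose = 11.4 mcg/kg/min × 80.68182 kg = 919.7727 mcg/min
919.7727 mcg/min × 60 min/hr = 55186.36 mcg/hr
Rate = 55186.36 mcg/hr ÷ 609.5238 mcg/mL = 90.54013 mL/hr
Time remaining = 314.8516 mL ÷ 90.54013 mL/hr = 3.477481 hr

3.5 hours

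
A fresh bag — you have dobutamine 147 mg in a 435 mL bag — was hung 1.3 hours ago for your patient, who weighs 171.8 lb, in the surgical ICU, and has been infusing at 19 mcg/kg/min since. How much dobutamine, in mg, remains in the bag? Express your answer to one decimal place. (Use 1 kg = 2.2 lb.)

31.3 mg

Weight = 171.8 lb ÷ 2.2 lb/kg = 78.09091 kg
Dose = 19 mcg/kg/min × 78.09091 kg = 1483.727 mcg/min
1483.727 mcg/min × 60 min/hr = 89023.64 mcg/hr
Concentration = 147 mg ÷ 435 mL = 0.337931 mg/mL = 337.931 mcg/mL
Rate = 89023.64 mcg/hr ÷ 337.931 mcg/mL = 263.4373 mL/hr
Volume infused = 263.4373 mL/hr × 1.3 hr = 342.4685 mL
Volume remaining = 435 − 342.4685 = 92.53152 mL
Drug remaining = 92.53152 mL × 337.931 mcg/mL = 31269.27 mcg = 31.26927 mg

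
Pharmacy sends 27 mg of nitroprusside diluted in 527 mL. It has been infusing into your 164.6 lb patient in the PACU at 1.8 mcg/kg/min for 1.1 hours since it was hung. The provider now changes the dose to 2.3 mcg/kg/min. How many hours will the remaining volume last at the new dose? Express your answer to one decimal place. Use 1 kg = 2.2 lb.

Initial rate:
Weight = 164.6 lb ÷ 2.2 lb/kg = 74.81818 kg
Dose = 1.8 mcg/kg/min × 74.81818 kg = 134.6727 mcg/min
134.6727 mcg/min × 60 min/hr = 8080.364 mcg/hr
Concentration = 27 mg ÷ 527 mL = 0.0512334 mg/mL = 51.2334 mcg/mL
Rate = 8080.364 mcg/hr ÷ 51.2334 mcg/mL = 157.7167 mL/hr
Volume infused so far = 157.7167 mL/hr × 1.1 hr = 173.4884 mL
Volume remaining = 527 − 173.4884 = 353.5116 mL
New rate:
Dose = 2.3 mcg/kg/min × 74.81818 kg = 172.0818 mcg/min
172.0818 mcg/min × 60 min/hr = 10324.91 mcg/hr
Rate = 10324.91 mcg/hr ÷ 51.2334 mcg/mL = 201.5269 mL/hr
Time remaining = 353.5116 mL ÷ 201.5269 mL/hr = 1.754166 hr

1.8 hours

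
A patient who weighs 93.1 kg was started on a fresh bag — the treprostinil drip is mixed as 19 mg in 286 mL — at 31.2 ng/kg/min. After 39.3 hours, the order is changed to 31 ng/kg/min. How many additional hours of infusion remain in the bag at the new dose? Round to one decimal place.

Initial rate:
Dose = 31.2 ng/kg/min × 93.1 kg = 2904.72 ng/min
2904.72 ng/min × 60 min/hr = 174283.2 ng/hr
Concentration = 19 mg ÷ 286 mL = 0.06643357 mg/mL = 66433.57 ng/mL
Rate = 174283.2 ng/hr ÷ 66433.57 ng/mL = 2.623421 mL/hr
Volume infused so far = 2.623421 mL/hr × 39.3 hr = 103.1004 mL
Volume remaining = 286 − 103.1004 = 182.8996 mL
New rate:
Dose = 31 ng/kg/min × 93.1 kg = 2886.1 ng/min
2886.1 ng/min × 60 min/hr = 173166 ng/hr
Rate = 173166 ng/hr ÷ 66433.57 ng/mL = 2.606604 mL/hr
Time remaining = 182.8996 mL ÷ 2.606604 mL/hr = 70.16776 hr

70.2 hours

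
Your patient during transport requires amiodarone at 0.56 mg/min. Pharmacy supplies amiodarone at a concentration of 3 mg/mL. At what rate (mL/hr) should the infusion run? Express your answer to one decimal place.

11.2 mL/hr

0.56 mg/min × 60 min/hr = 33.6 mg/hr
Rate = 33.6 mg/hr ÷ 3 mg/mL = 11.2 mL/hr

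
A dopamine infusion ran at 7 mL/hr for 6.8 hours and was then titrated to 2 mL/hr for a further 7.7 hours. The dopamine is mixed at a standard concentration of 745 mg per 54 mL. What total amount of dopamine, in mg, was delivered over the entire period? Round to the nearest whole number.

Concentration = 745 mg ÷ 54 mL = 13.7963 mg/mL
Stage 1: 7 mL/hr × 6.8 hr = 47.6 mL → 47.6 mL × 13.7963 mg/mL = 656.7037 mg
Stage 2: 2 mL/hr × 7.7 hr = 15.4 mL → 15.4 mL × 13.7963 mg/mL = 212.463 mg
Total = 656.7037 + 212.463 = 869.1667 mg

869 mg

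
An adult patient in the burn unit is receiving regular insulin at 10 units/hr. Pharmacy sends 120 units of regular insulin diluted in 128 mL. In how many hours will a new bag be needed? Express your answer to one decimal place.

12.0 hours

Concentration = 120 units ÷ 128 mL = 0.9375 units/mL
Rate = 10 units/hr ÷ 0.9375 units/mL = 10.66667 mL/hr
Duration = 128 mL ÷ 10.66667 mL/hr = 12 hr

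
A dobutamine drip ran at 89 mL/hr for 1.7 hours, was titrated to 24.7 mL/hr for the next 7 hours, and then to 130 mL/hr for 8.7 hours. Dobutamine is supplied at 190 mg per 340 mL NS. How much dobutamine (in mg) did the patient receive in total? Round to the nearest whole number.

Concentration = 190 mg ÷ 340 mL = 0.5588235 mg/mL
Stage 1: 89 mL/hr × 1.7 hr = 151.3 mL → 151.3 mL × 0.5588235 mg/mL = 84.55 mg
Stage 2: 24.7 mL/hr × 7 hr = 172.9 mL → 172.9 mL × 0.5588235 mg/mL = 96.62059 mg
Stage 3: 130 mL/hr × 8.7 hr = 1131 mL → 1131 mL × 0.5588235 mg/mL = 632.0294 mg
Total = 84.55 + 96.62059 + 632.0294 = 813.2 mg

813 mg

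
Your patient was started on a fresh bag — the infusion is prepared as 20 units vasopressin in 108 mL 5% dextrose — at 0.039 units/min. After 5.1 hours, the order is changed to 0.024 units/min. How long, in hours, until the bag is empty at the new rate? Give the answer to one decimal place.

5.6 hours

Initial rate:
0.039 units/min × 60 min/hr = 2.34 units/hr
Concentration = 20 units ÷ 108 mL = 0.1851852 units/mL
Rate = 2.34 units/hr ÷ 0.1851852 units/mL = 12.636 mL/hr
Volume infused so far = 12.636 mL/hr × 5.1 hr = 64.4436 mL
Volume remaining = 108 − 64.4436 = 43.5564 mL
New rate:
0.024 units/min × 60 min/hr = 1.44 units/hr
Rate = 1.44 units/hr ÷ 0.1851852 units/mL = 7.776 mL/hr
Time remaining = 43.5564 mL ÷ 7.776 mL/hr = 5.601389 hr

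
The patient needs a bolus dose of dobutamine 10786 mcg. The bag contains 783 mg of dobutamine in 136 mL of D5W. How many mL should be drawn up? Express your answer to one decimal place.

Concentration = 783 mg ÷ 136 mL = 5.757353 mg/mL = 5757.353 mcg/mL
Volume = 10786 mcg ÷ 5757.353 mcg/mL = 1.87343 mL

1.9 mL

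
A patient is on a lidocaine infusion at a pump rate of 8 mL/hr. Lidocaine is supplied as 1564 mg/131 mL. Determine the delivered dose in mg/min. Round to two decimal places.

Concentration = 1564 mg ÷ 131 mL = 11.93893 mg/mL
Drug rate = 8 mL/hr × 11.93893 mg/mL = 95.51145 mg/hr
95.51145 mg/hr ÷ 60 min/hr = 1.591858 mg/min

1.59 mg/min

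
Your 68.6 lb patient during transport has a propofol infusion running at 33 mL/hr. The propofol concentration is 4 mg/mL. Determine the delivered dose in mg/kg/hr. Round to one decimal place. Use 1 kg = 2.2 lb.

Weight = 68.6 lb ÷ 2.2 lb/kg = 31.18182 kg
Drug rate = 33 mL/hr × 4 mg/mL = 132 mg/hr
132 mg/hr ÷ 31.18182 kg = 4.233236 mg/kg/hr

4.2 mg/kg/hr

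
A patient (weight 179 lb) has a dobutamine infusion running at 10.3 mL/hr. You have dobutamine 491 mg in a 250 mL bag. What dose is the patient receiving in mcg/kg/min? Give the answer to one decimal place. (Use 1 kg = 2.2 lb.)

4.1 mcg/kg/min

Weight = 179 lb ÷ 2.2 lb/kg = 81.36364 kg
Concentration = 491 mg ÷ 250 mL = 1.964 mg/mL = 1964 mcg/mL
Drug rate = 10.3 mL/hr × 1964 mcg/mL = 20229.2 mcg/hr
20229.2 mcg/hr ÷ 60 min/hr = 337.1533 mcg/min
337.1533 mcg/min ÷ 81.36364 kg = 4.143784 mcg/kg/min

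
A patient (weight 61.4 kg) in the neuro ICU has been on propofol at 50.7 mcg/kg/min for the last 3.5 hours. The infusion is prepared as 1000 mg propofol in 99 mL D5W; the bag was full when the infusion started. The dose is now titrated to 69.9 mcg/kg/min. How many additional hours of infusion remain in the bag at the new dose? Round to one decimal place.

Initial rate:
Dose = 50.7 mcg/kg/min × 61.4 kg = 3112.98 mcg/min
3112.98 mcg/min × 60 min/hr = 186778.8 mcg/hr
Concentration = 1000 mg ÷ 99 mL = 10.10101 mg/mL = 10101.01 mcg/mL
Rate = 186778.8 mcg/hr ÷ 10101.01 mcg/mL = 18.4911 mL/hr
Volume infused so far = 18.4911 mL/hr × 3.5 hr = 64.71885 mL
Volume remaining = 99 − 64.71885 = 34.28115 mL
New rate:
Dose = 69.9 mcg/kg/min × 61.4 kg = 4291.86 mcg/min
4291.86 mcg/min × 60 min/hr = 257511.6 mcg/hr
Rate = 257511.6 mcg/hr ÷ 10101.01 mcg/mL = 25.49365 mL/hr
Time remaining = 34.28115 mL ÷ 25.49365 mL/hr = 1.344694 hr

1.3 hours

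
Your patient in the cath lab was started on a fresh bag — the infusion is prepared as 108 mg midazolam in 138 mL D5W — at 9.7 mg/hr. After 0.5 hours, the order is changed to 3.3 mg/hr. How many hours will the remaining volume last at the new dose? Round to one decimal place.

31.3 hours

Initial rate:
Concentration = 108 mg ÷ 138 mL = 0.7826087 mg/mL
Rate = 9.7 mg/hr ÷ 0.7826087 mg/mL = 12.39444 mL/hr
Volume infused so far = 12.39444 mL/hr × 0.5 hr = 6.197222 mL
Volume remaining = 138 − 6.197222 = 131.8028 mL
New rate:
Rate = 3.3 mg/hr ÷ 0.7826087 mg/mL = 4.216667 mL/hr
Time remaining = 131.8028 mL ÷ 4.216667 mL/hr = 31.25758 hr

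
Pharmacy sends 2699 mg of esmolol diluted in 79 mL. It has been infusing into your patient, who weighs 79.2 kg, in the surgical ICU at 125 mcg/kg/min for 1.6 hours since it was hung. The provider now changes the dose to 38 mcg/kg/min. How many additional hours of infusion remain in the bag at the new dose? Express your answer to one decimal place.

9.7 hours

Initial rate:
Dose = 125 mcg/kg/min × 79.2 kg = 9900 mcg/min
9900 mcg/min × 60 min/hr = 594000 mcg/hr
Concentration = 2699 mg ÷ 79 mL = 34.16456 mg/mL = 34164.56 mcg/mL
Rate = 594000 mcg/hr ÷ 34164.56 mcg/mL = 17.38644 mL/hr
Volume infused so far = 17.38644 mL/hr × 1.6 hr = 27.8183 mL
Volume remaining = 79 − 27.8183 = 51.1817 mL
New rate:
Dose = 38 mcg/kg/min × 79.2 kg = 3009.6 mcg/min
3009.6 mcg/min × 60 min/hr = 180576 mcg/hr
Rate = 180576 mcg/hr ÷ 34164.56 mcg/mL = 5.285478 mL/hr
Time remaining = 51.1817 mL ÷ 5.285478 mL/hr = 9.683457 hr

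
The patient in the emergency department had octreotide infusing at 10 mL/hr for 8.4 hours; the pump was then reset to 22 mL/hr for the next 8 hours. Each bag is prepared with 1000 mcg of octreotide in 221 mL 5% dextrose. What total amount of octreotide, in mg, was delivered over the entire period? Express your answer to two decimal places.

Concentration = 1000 mcg ÷ 221 mL = 4.524887 mcg/mL
Stage 1: 10 mL/hr × 8.4 hr = 84 mL → 84 mL × 4.524887 mcg/mL = 380.0905 mcg
Stage 2: 22 mL/hr × 8 hr = 176 mL → 176 mL × 4.524887 mcg/mL = 796.3801 mcg
Total = 380.0905 + 796.3801 = 1176.471 mcg = 1.176471 mg

1.18 mg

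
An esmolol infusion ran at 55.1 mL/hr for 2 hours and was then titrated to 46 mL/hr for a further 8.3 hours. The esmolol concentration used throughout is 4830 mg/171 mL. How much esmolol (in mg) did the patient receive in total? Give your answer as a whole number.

13897 mg

Concentration = 4830 mg ÷ 171 mL = 28.24561 mg/mL
Stage 1: 55.1 mL/hr × 2 hr = 110.2 mL → 110.2 mL × 28.24561 mg/mL = 3112.667 mg
Stage 2: 46 mL/hr × 8.3 hr = 381.8 mL → 381.8 mL × 28.24561 mg/mL = 10784.18 mg
Total = 3112.667 + 10784.18 = 13896.84 mg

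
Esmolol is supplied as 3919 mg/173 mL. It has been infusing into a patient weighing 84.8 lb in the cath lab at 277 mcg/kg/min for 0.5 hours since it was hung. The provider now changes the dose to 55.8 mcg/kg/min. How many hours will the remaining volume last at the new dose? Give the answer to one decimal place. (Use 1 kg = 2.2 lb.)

Initial rate:
Weight = 84.8 lb ÷ 2.2 lb/kg = 38.54545 kg
Dose = 277 mcg/kg/min × 38.54545 kg = 10677.09 mcg/min
10677.09 mcg/min × 60 min/hr = 640625.5 mcg/hr
Concentration = 3919 mg ÷ 173 mL = 22.65318 mg/mL = 22653.18 mcg/mL
Rate = 640625.5 mcg/hr ÷ 22653.18 mcg/mL = 28.27972 mL/hr
Volume infused so far = 28.27972 mL/hr × 0.5 hr = 14.13986 mL
Volume remaining = 173 − 14.13986 = 158.8601 mL
New rate:
Dose = 55.8 mcg/kg/min × 38.54545 kg = 2150.836 mcg/min
2150.836 mcg/min × 60 min/hr = 129050.2 mcg/hr
Rate = 129050.2 mcg/hr ÷ 22653.18 mcg/mL = 5.69678 mL/hr
Time remaining = 158.8601 mL ÷ 5.69678 mL/hr = 27.88595 hr

27.9 hours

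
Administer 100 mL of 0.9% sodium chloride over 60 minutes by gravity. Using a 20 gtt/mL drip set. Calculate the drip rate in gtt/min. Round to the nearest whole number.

100 mL ÷ (60 min) = 1.666667 mL/min
1.666667 mL/min × 20 gtt/mL = 33.33333 gtt/min

33 gtt/min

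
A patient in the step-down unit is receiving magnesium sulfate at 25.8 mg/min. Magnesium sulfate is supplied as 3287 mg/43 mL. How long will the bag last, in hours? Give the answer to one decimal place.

2.1 hours

25.8 mg/min × 60 min/hr = 1548 mg/hr
Concentration = 3287 mg ÷ 43 mL = 76.44186 mg/mL
Rate = 1548 mg/hr ÷ 76.44186 mg/mL = 20.25068 mL/hr
Duration = 43 mL ÷ 20.25068 mL/hr = 2.123385 hr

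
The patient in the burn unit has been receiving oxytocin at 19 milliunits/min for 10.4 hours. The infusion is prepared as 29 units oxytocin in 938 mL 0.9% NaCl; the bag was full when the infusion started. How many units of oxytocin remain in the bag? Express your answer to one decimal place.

19 milliunits/min × 60 min/hr = 1140 milliunits/hr
Concentration = 29 units ÷ 938 mL = 0.03091684 units/mL = 30.91684 milliunits/mL
Rate = 1140 milliunits/hr ÷ 30.91684 milliunits/mL = 36.8731 mL/hr
Volume infused = 36.8731 mL/hr × 10.4 hr = 383.4803 mL
Volume remaining = 938 − 383.4803 = 554.5197 mL
Drug remaining = 554.5197 mL × 30.91684 milliunits/mL = 17144 milliunits = 17.144 units

17.1 units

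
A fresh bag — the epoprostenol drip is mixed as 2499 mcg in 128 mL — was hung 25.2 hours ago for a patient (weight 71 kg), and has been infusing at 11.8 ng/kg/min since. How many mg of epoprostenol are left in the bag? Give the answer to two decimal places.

Dose = 11.8 ng/kg/min × 71 kg = 837.8 ng/min
837.8 ng/min × 60 min/hr = 50268 ng/hr
Concentration = 2499 mcg ÷ 128 mL = 19.52344 mcg/mL = 19523.44 ng/mL
Rate = 50268 ng/hr ÷ 19523.44 ng/mL = 2.574752 mL/hr
Volume infused = 2.574752 mL/hr × 25.2 hr = 64.88374 mL
Volume remaining = 128 − 64.88374 = 63.11626 mL
Drug remaining = 63.11626 mL × 19523.44 ng/mL = 1232246 ng = 1.232246 mg

1.23 mg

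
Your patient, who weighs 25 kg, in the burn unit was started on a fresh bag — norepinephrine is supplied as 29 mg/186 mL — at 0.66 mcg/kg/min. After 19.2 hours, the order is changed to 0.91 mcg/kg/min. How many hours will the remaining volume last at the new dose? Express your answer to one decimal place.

7.3 hours

Initial rate:
Dose = 0.66 mcg/kg/min × 25 kg = 16.5 mcg/min
16.5 mcg/min × 60 min/hr = 990 mcg/hr
Concentration = 29 mg ÷ 186 mL = 0.155914 mg/mL = 155.914 mcg/mL
Rate = 990 mcg/hr ÷ 155.914 mcg/mL = 6.349655 mL/hr
Volume infused so far = 6.349655 mL/hr × 19.2 hr = 121.9134 mL
Volume remaining = 186 − 121.9134 = 64.08662 mL
New rate:
Dose = 0.91 mcg/kg/min × 25 kg = 22.75 mcg/min
22.75 mcg/min × 60 min/hr = 1365 mcg/hr
Rate = 1365 mcg/hr ÷ 155.914 mcg/mL = 8.754828 mL/hr
Time remaining = 64.08662 mL ÷ 8.754828 mL/hr = 7.320147 hr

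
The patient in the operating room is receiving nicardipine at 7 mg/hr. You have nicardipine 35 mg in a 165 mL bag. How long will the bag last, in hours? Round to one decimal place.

5.0 hours

Concentration = 35 mg ÷ 165 mL = 0.2121212 mg/mL
Rate = 7 mg/hr ÷ 0.2121212 mg/mL = 33 mL/hr
Duration = 165 mL ÷ 33 mL/hr = 5 hr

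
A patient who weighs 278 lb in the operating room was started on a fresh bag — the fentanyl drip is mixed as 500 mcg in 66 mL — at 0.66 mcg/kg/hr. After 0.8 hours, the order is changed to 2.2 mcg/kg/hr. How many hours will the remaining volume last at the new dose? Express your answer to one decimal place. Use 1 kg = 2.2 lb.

1.6 hours

Initial rate:
Weight = 278 lb ÷ 2.2 lb/kg = 126.3636 kg
Dose = 0.66 mcg/kg/hr × 126.3636 kg = 83.4 mcg/hr
Concentration = 500 mcg ÷ 66 mL = 7.575758 mcg/mL
Rate = 83.4 mcg/hr ÷ 7.575758 mcg/mL = 11.0088 mL/hr
Volume infused so far = 11.0088 mL/hr × 0.8 hr = 8.80704 mL
Volume remaining = 66 − 8.80704 = 57.19296 mL
New rate:
Dose = 2.2 mcg/kg/hr × 126.3636 kg = 278 mcg/hr
Rate = 278 mcg/hr ÷ 7.575758 mcg/mL = 36.696 mL/hr
Time remaining = 57.19296 mL ÷ 36.696 mL/hr = 1.558561 hr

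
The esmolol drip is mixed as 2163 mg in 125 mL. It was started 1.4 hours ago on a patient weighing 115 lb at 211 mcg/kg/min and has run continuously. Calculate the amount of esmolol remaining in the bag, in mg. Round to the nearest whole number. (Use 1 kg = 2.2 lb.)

1237 mg

Weight = 115 lb ÷ 2.2 lb/kg = 52.27273 kg
Dose = 211 mcg/kg/min × 52.27273 kg = 11029.55 mcg/min
11029.55 mcg/min × 60 min/hr = 661772.7 mcg/hr
Concentration = 2163 mg ÷ 125 mL = 17.304 mg/mL = 17304 mcg/mL
Rate = 661772.7 mcg/hr ÷ 17304 mcg/mL = 38.24392 mL/hr
Volume infused = 38.24392 mL/hr × 1.4 hr = 53.54148 mL
Volume remaining = 125 − 53.54148 = 71.45852 mL
Drug remaining = 71.45852 mL × 17304 mcg/mL = 1236518 mcg = 1236.518 mg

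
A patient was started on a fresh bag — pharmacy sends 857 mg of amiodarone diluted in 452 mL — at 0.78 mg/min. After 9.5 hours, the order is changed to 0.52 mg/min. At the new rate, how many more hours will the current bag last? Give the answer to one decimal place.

Initial rate:
0.78 mg/min × 60 min/hr = 46.8 mg/hr
Concentration = 857 mg ÷ 452 mL = 1.896018 mg/mL
Rate = 46.8 mg/hr ÷ 1.896018 mg/mL = 24.68331 mL/hr
Volume infused so far = 24.68331 mL/hr × 9.5 hr = 234.4915 mL
Volume remaining = 452 − 234.4915 = 217.5085 mL
New rate:
0.52 mg/min × 60 min/hr = 31.2 mg/hr
Rate = 31.2 mg/hr ÷ 1.896018 mg/mL = 16.45554 mL/hr
Time remaining = 217.5085 mL ÷ 16.45554 mL/hr = 13.21795 hr

13.2 hours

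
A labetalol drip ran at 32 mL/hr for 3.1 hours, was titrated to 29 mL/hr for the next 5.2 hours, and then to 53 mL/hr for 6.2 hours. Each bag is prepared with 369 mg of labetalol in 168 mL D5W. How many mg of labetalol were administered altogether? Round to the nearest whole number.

1271 mg

Concentration = 369 mg ÷ 168 mL = 2.196429 mg/mL
Stage 1: 32 mL/hr × 3.1 hr = 99.2 mL → 99.2 mL × 2.196429 mg/mL = 217.8857 mg
Stage 2: 29 mL/hr × 5.2 hr = 150.8 mL → 150.8 mL × 2.196429 mg/mL = 331.2214 mg
Stage 3: 53 mL/hr × 6.2 hr = 328.6 mL → 328.6 mL × 2.196429 mg/mL = 721.7464 mg
Total = 217.8857 + 331.2214 + 721.7464 = 1270.854 mg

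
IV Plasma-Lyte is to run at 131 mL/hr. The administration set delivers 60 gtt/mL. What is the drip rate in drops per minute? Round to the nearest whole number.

131 gtt/min

131 mL/hr ÷ 60 min/hr = 2.183333 mL/min
2.183333 mL/min × 60 gtt/mL = 131 gtt/min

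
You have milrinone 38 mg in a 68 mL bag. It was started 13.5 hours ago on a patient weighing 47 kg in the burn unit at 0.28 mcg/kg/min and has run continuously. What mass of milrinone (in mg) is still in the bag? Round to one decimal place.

Dose = 0.28 mcg/kg/min × 47 kg = 13.16 mcg/min
13.16 mcg/min × 60 min/hr = 789.6 mcg/hr
Concentration = 38 mg ÷ 68 mL = 0.5588235 mg/mL = 558.8235 mcg/mL
Rate = 789.6 mcg/hr ÷ 558.8235 mcg/mL = 1.412968 mL/hr
Volume infused = 1.412968 mL/hr × 13.5 hr = 19.07507 mL
Volume remaining = 68 − 19.07507 = 48.92493 mL
Drug remaining = 48.92493 mL × 558.8235 mcg/mL = 27340.4 mcg = 27.3404 mg

27.3 mg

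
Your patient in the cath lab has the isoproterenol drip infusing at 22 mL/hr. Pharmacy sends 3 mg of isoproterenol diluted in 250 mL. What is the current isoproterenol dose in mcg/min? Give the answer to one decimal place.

Concentration = 3 mg ÷ 250 mL = 0.012 mg/mL = 12 mcg/mL
Drug rate = 22 mL/hr × 12 mcg/mL = 264 mcg/hr
264 mcg/hr ÷ 60 min/hr = 4.4 mcg/min

4.4 mcg/min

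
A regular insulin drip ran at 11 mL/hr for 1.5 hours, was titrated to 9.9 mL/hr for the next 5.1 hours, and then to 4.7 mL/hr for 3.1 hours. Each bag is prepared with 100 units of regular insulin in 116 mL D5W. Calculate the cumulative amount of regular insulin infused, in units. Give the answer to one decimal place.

70.3 units

Concentration = 100 units ÷ 116 mL = 0.862069 units/mL
Stage 1: 11 mL/hr × 1.5 hr = 16.5 mL → 16.5 mL × 0.862069 units/mL = 14.22414 units
Stage 2: 9.9 mL/hr × 5.1 hr = 50.49 mL → 50.49 mL × 0.862069 units/mL = 43.52586 units
Stage 3: 4.7 mL/hr × 3.1 hr = 14.57 mL → 14.57 mL × 0.862069 units/mL = 12.56034 units
Total = 14.22414 + 43.52586 + 12.56034 = 70.31034 units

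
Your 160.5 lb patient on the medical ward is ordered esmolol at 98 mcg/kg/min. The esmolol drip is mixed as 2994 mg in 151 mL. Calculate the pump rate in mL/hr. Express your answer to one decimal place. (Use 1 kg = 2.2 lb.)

Weight = 160.5 lb ÷ 2.2 lb/kg = 72.95455 kg
Dose = 98 mcg/kg/min × 72.95455 kg = 7149.545 mcg/min
7149.545 mcg/min × 60 min/hr = 428972.7 mcg/hr
Concentration = 2994 mg ÷ 151 mL = 19.82781 mg/mL = 19827.81 mcg/mL
Rate = 428972.7 mcg/hr ÷ 19827.81 mcg/mL = 21.6349 mL/hr

21.6 mL/hr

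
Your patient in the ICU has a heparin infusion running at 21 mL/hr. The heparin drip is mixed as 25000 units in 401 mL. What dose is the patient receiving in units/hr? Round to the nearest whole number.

Concentration = 25000 units ÷ 401 mL = 62.34414 units/mL
Drug rate = 21 mL/hr × 62.34414 units/mL = 1309.227 units/hr

1309 units/hr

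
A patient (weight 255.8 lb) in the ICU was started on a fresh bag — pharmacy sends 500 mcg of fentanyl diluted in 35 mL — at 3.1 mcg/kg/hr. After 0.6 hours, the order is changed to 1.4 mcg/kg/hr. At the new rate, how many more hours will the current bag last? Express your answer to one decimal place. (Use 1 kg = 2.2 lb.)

Initial rate:
Weight = 255.8 lb ÷ 2.2 lb/kg = 116.2727 kg
Dose = 3.1 mcg/kg/hr × 116.2727 kg = 360.4455 mcg/hr
Concentration = 500 mcg ÷ 35 mL = 14.28571 mcg/mL
Rate = 360.4455 mcg/hr ÷ 14.28571 mcg/mL = 25.23118 mL/hr
Volume infused so far = 25.23118 mL/hr × 0.6 hr = 15.13871 mL
Volume remaining = 35 − 15.13871 = 19.86129 mL
New rate:
Dose = 1.4 mcg/kg/hr × 116.2727 kg = 162.7818 mcg/hr
Rate = 162.7818 mcg/hr ÷ 14.28571 mcg/mL = 11.39473 mL/hr
Time remaining = 19.86129 mL ÷ 11.39473 mL/hr = 1.743025 hr

1.7 hours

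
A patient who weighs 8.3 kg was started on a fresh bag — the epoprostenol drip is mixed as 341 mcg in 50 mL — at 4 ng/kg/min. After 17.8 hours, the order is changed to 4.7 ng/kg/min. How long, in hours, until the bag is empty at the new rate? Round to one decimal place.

Initial rate:
Dose = 4 ng/kg/min × 8.3 kg = 33.2 ng/min
33.2 ng/min × 60 min/hr = 1992 ng/hr
Concentration = 341 mcg ÷ 50 mL = 6.82 mcg/mL = 6820 ng/mL
Rate = 1992 ng/hr ÷ 6820 ng/mL = 0.2920821 mL/hr
Volume infused so far = 0.2920821 mL/hr × 17.8 hr = 5.199062 mL
Volume remaining = 50 − 5.199062 = 44.80094 mL
New rate:
Dose = 4.7 ng/kg/min × 8.3 kg = 39.01 ng/min
39.01 ng/min × 60 min/hr = 2340.6 ng/hr
Rate = 2340.6 ng/hr ÷ 6820 ng/mL = 0.3431965 mL/hr
Time remaining = 44.80094 mL ÷ 0.3431965 mL/hr = 130.5402 hr

130.5 hours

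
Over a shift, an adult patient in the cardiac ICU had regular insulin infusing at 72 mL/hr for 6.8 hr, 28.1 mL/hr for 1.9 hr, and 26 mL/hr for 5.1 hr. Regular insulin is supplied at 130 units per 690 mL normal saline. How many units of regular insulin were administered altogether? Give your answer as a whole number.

Concentration = 130 units ÷ 690 mL = 0.1884058 units/mL
Stage 1: 72 mL/hr × 6.8 hr = 489.6 mL → 489.6 mL × 0.1884058 units/mL = 92.24348 units
Stage 2: 28.1 mL/hr × 1.9 hr = 53.39 mL → 53.39 mL × 0.1884058 units/mL = 10.05899 units
Stage 3: 26 mL/hr × 5.1 hr = 132.6 mL → 132.6 mL × 0.1884058 units/mL = 24.98261 units
Total = 92.24348 + 10.05899 + 24.98261 = 127.2851 units

127 units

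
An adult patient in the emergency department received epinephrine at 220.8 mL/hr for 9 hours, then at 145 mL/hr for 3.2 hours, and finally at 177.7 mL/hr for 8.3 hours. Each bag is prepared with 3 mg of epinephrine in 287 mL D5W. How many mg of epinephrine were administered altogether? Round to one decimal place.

41.0 mg

Concentration = 3 mg ÷ 287 mL = 0.01045296 mg/mL
Stage 1: 220.8 mL/hr × 9 hr = 1987.2 mL → 1987.2 mL × 0.01045296 mg/mL = 20.77213 mg
Stage 2: 145 mL/hr × 3.2 hr = 464 mL → 464 mL × 0.01045296 mg/mL = 4.850174 mg
Stage 3: 177.7 mL/hr × 8.3 hr = 1474.91 mL → 1474.91 mL × 0.01045296 mg/mL = 15.41718 mg
Total = 20.77213 + 4.850174 + 15.41718 = 41.03948 mg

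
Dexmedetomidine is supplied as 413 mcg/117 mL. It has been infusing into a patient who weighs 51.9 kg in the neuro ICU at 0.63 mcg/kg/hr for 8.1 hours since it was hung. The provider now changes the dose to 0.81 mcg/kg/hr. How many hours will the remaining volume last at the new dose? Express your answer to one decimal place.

3.5 hours

Initial rate:
Dose = 0.63 mcg/kg/hr × 51.9 kg = 32.697 mcg/hr
Concentration = 413 mcg ÷ 117 mL = 3.529915 mcg/mL
Rate = 32.697 mcg/hr ÷ 3.529915 mcg/mL = 9.262831 mL/hr
Volume infused so far = 9.262831 mL/hr × 8.1 hr = 75.02893 mL
Volume remaining = 117 − 75.02893 = 41.97107 mL
New rate:
Dose = 0.81 mcg/kg/hr × 51.9 kg = 42.039 mcg/hr
Rate = 42.039 mcg/hr ÷ 3.529915 mcg/mL = 11.90935 mL/hr
Time remaining = 41.97107 mL ÷ 11.90935 mL/hr = 3.524211 hr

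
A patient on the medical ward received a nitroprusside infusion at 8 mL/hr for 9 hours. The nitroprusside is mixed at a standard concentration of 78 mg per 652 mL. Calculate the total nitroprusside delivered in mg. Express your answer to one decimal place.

8.6 mg

Concentration = 78 mg ÷ 652 mL = 0.1196319 mg/mL = 119.6319 mcg/mL
Drug rate = 8 mL/hr × 119.6319 mcg/mL = 957.0552 mcg/hr
Total = 957.0552 mcg/hr × 9 hr = 8613.497 mcg = 8.613497 mg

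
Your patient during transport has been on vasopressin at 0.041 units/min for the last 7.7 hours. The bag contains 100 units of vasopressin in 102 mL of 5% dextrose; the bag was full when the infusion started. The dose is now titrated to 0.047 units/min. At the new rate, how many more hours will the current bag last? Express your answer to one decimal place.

28.7 hours

Initial rate:
0.041 units/min × 60 min/hr = 2.46 units/hr
Concentration = 100 units ÷ 102 mL = 0.9803922 units/mL
Rate = 2.46 units/hr ÷ 0.9803922 units/mL = 2.5092 mL/hr
Volume infused so far = 2.5092 mL/hr × 7.7 hr = 19.32084 mL
Volume remaining = 102 − 19.32084 = 82.67916 mL
New rate:
0.047 units/min × 60 min/hr = 2.82 units/hr
Rate = 2.82 units/hr ÷ 0.9803922 units/mL = 2.8764 mL/hr
Time remaining = 82.67916 mL ÷ 2.8764 mL/hr = 28.74397 hr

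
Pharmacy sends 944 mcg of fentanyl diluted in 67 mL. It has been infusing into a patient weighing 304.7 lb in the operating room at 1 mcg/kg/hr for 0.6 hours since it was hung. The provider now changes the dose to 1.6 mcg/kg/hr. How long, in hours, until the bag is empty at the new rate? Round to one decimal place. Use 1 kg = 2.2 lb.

3.9 hours

Initial rate:
Weight = 304.7 lb ÷ 2.2 lb/kg = 138.5 kg
Dose = 1 mcg/kg/hr × 138.5 kg = 138.5 mcg/hr
Concentration = 944 mcg ÷ 67 mL = 14.08955 mcg/mL
Rate = 138.5 mcg/hr ÷ 14.08955 mcg/mL = 9.829979 mL/hr
Volume infused so far = 9.829979 mL/hr × 0.6 hr = 5.897987 mL
Volume remaining = 67 − 5.897987 = 61.10201 mL
New rate:
Dose = 1.6 mcg/kg/hr × 138.5 kg = 221.6 mcg/hr
Rate = 221.6 mcg/hr ÷ 14.08955 mcg/mL = 15.72797 mL/hr
Time remaining = 61.10201 mL ÷ 15.72797 mL/hr = 3.884928 hr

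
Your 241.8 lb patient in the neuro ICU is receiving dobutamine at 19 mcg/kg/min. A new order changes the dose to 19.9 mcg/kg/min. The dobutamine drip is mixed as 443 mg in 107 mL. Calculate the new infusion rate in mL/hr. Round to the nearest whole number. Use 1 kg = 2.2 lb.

32 mL/hr

Weight = 241.8 lb ÷ 2.2 lb/kg = 109.9091 kg
Dose = 19.9 mcg/kg/min × 109.9091 kg = 2187.191 mcg/min
2187.191 mcg/min × 60 min/hr = 131231.5 mcg/hr
Concentration = 443 mg ÷ 107 mL = 4.140187 mg/mL = 4140.187 mcg/mL
Rate = 131231.5 mcg/hr ÷ 4140.187 mcg/mL = 31.69699 mL/hr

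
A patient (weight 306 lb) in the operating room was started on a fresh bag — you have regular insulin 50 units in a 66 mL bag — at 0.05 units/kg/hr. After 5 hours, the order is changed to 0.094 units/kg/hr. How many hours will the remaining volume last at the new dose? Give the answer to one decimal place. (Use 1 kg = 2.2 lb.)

Initial rate:
Weight = 306 lb ÷ 2.2 lb/kg = 139.0909 kg
Dose = 0.05 units/kg/hr × 139.0909 kg = 6.954545 units/hr
Concentration = 50 units ÷ 66 mL = 0.7575758 units/mL
Rate = 6.954545 units/hr ÷ 0.7575758 units/mL = 9.18 mL/hr
Volume infused so far = 9.18 mL/hr × 5 hr = 45.9 mL
Volume remaining = 66 − 45.9 = 20.1 mL
New rate:
Dose = 0.094 units/kg/hr × 139.0909 kg = 13.07455 units/hr
Rate = 13.07455 units/hr ÷ 0.7575758 units/mL = 17.2584 mL/hr
Time remaining = 20.1 mL ÷ 17.2584 mL/hr = 1.16465 hr

1.2 hours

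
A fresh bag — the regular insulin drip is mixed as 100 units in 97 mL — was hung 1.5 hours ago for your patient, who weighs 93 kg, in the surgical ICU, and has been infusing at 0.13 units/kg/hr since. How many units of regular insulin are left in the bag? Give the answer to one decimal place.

81.9 units

Dose = 0.13 units/kg/hr × 93 kg = 12.09 units/hr
Concentration = 100 units ÷ 97 mL = 1.030928 units/mL
Rate = 12.09 units/hr ÷ 1.030928 units/mL = 11.7273 mL/hr
Volume infused = 11.7273 mL/hr × 1.5 hr = 17.59095 mL
Volume remaining = 97 − 17.59095 = 79.40905 mL
Drug remaining = 79.40905 mL × 1.030928 units/mL = 81.865 units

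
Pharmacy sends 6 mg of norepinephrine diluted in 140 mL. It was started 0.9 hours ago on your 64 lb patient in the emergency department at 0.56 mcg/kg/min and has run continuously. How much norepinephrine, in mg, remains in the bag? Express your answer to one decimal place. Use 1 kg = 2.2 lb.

Weight = 64 lb ÷ 2.2 lb/kg = 29.09091 kg
Dose = 0.56 mcg/kg/min × 29.09091 kg = 16.29091 mcg/min
16.29091 mcg/min × 60 min/hr = 977.4545 mcg/hr
Concentration = 6 mg ÷ 140 mL = 0.04285714 mg/mL = 42.85714 mcg/mL
Rate = 977.4545 mcg/hr ÷ 42.85714 mcg/mL = 22.80727 mL/hr
Volume infused = 22.80727 mL/hr × 0.9 hr = 20.52655 mL
Volume remaining = 140 − 20.52655 = 119.4735 mL
Drug remaining = 119.4735 mL × 42.85714 mcg/mL = 5120.291 mcg = 5.120291 mg

5.1 mg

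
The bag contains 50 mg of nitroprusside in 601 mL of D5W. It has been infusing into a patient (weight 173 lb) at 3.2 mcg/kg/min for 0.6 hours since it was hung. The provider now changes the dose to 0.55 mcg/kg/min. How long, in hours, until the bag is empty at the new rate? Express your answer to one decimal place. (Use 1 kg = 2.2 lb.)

15.8 hours

Initial rate:
Weight = 173 lb ÷ 2.2 lb/kg = 78.63636 kg
Dose = 3.2 mcg/kg/min × 78.63636 kg = 251.6364 mcg/min
251.6364 mcg/min × 60 min/hr = 15098.18 mcg/hr
Concentration = 50 mg ÷ 601 mL = 0.08319468 mg/mL = 83.19468 mcg/mL
Rate = 15098.18 mcg/hr ÷ 83.19468 mcg/mL = 181.4801 mL/hr
Volume infused so far = 181.4801 mL/hr × 0.6 hr = 108.8881 mL
Volume remaining = 601 − 108.8881 = 492.1119 mL
New rate:
Dose = 0.55 mcg/kg/min × 78.63636 kg = 43.25 mcg/min
43.25 mcg/min × 60 min/hr = 2595 mcg/hr
Rate = 2595 mcg/hr ÷ 83.19468 mcg/mL = 31.1919 mL/hr
Time remaining = 492.1119 mL ÷ 31.1919 mL/hr = 15.77691 hr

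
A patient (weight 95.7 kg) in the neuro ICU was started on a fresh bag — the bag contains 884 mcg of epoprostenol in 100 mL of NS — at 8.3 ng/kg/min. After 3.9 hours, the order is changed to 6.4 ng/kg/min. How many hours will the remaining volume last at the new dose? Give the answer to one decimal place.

Initial rate:
Dose = 8.3 ng/kg/min × 95.7 kg = 794.31 ng/min
794.31 ng/min × 60 min/hr = 47658.6 ng/hr
Concentration = 884 mcg ÷ 100 mL = 8.84 mcg/mL = 8840 ng/mL
Rate = 47658.6 ng/hr ÷ 8840 ng/mL = 5.391244 mL/hr
Volume infused so far = 5.391244 mL/hr × 3.9 hr = 21.02585 mL
Volume remaining = 100 − 21.02585 = 78.97415 mL
New rate:
Dose = 6.4 ng/kg/min × 95.7 kg = 612.48 ng/min
612.48 ng/min × 60 min/hr = 36748.8 ng/hr
Rate = 36748.8 ng/hr ÷ 8840 ng/mL = 4.157104 mL/hr
Time remaining = 78.97415 mL ÷ 4.157104 mL/hr = 18.99739 hr

19.0 hours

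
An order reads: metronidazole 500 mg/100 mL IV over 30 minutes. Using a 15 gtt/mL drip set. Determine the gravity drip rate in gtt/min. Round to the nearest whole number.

100 mL ÷ (30 min) = 3.333333 mL/min
3.333333 mL/min × 15 gtt/mL = 50 gtt/min

50 gtt/min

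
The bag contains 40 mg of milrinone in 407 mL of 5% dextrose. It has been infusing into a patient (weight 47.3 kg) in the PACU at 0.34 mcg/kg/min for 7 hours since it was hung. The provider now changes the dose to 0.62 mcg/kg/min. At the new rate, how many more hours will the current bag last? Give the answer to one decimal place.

Initial rate:
Dose = 0.34 mcg/kg/min × 47.3 kg = 16.082 mcg/min
16.082 mcg/min × 60 min/hr = 964.92 mcg/hr
Concentration = 40 mg ÷ 407 mL = 0.0982801 mg/mL = 98.2801 mcg/mL
Rate = 964.92 mcg/hr ÷ 98.2801 mcg/mL = 9.818061 mL/hr
Volume infused so far = 9.818061 mL/hr × 7 hr = 68.72643 mL
Volume remaining = 407 − 68.72643 = 338.2736 mL
New rate:
Dose = 0.62 mcg/kg/min × 47.3 kg = 29.326 mcg/min
29.326 mcg/min × 60 min/hr = 1759.56 mcg/hr
Rate = 1759.56 mcg/hr ÷ 98.2801 mcg/mL = 17.90352 mL/hr
Time remaining = 338.2736 mL ÷ 17.90352 mL/hr = 18.89425 hr

18.9 hours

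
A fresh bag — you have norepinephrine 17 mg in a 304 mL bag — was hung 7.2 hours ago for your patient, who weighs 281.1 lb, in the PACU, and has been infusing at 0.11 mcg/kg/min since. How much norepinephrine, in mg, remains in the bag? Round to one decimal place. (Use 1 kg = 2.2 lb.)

10.9 mg

Weight = 281.1 lb ÷ 2.2 lb/kg = 127.7727 kg
Dose = 0.11 mcg/kg/min × 127.7727 kg = 14.055 mcg/min
14.055 mcg/min × 60 min/hr = 843.3 mcg/hr
Concentration = 17 mg ÷ 304 mL = 0.05592105 mg/mL = 55.92105 mcg/mL
Rate = 843.3 mcg/hr ÷ 55.92105 mcg/mL = 15.08019 mL/hr
Volume infused = 15.08019 mL/hr × 7.2 hr = 108.5774 mL
Volume remaining = 304 − 108.5774 = 195.4226 mL
Drug remaining = 195.4226 mL × 55.92105 mcg/mL = 10928.24 mcg = 10.92824 mg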